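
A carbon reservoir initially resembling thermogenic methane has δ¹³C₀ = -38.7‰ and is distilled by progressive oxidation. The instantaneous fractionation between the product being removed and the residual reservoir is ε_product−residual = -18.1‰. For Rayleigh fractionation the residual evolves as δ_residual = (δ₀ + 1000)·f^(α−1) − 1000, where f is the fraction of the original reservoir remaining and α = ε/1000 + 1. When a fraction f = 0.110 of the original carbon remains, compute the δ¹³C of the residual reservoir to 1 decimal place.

Rayleigh residual: δ_res = (δ₀ + 1000)·f^(α−1) − 1000
α = ε/1000 + 1 = 0.98190, so α − 1 = -0.01810
f^(α−1) = 0.110^(-0.01810) = 1.040760
δ_res = (-38.7 + 1000) × 1.040760 − 1000 = 1000.483 − 1000 = 0.48‰

0.5‰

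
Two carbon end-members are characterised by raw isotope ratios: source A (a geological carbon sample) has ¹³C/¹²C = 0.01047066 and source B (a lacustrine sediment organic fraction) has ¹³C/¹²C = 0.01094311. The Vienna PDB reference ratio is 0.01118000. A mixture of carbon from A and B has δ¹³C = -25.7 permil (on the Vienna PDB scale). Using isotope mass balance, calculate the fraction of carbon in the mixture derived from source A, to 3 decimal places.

δ_A = (0.01047066/0.01118000 − 1)×1000 = (0.936553 − 1)×1000 = -63.447 permil
δ_B = (0.01094311/0.01118000 − 1)×1000 = (0.978811 − 1)×1000 = -21.189 permil
f_A = (δ_mix − δ_B)/(δ_A − δ_B) = (-25.7 − (-21.189))/(-63.447 − (-21.189))
f_A = -4.511 / -42.258 = 0.1068

0.107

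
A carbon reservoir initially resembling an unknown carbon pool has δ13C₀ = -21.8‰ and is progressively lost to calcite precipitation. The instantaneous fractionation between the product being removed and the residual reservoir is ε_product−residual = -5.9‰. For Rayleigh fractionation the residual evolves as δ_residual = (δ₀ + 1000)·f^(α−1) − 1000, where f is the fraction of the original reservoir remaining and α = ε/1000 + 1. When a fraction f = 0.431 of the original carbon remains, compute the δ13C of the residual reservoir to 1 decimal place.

Rayleigh residual: δ_res = (δ₀ + 1000)·f^(α−1) − 1000
α = ε/1000 + 1 = 0.99410, so α − 1 = -0.00590
f^(α−1) = 0.431^(-0.00590) = 1.004978
δ_res = (-21.8 + 1000) × 1.004978 − 1000 = 983.070 − 1000 = -16.93‰

-16.9‰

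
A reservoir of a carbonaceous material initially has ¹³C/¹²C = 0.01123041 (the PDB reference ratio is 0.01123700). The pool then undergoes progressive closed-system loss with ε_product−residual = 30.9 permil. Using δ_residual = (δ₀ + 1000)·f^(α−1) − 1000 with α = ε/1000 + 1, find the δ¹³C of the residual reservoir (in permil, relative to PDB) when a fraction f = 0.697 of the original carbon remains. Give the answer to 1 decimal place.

-11.7 permil

δ₀ = (0.01123041/0.01123700 − 1)×1000 = (0.999414 − 1)×1000 = -0.586 permil
α − 1 = ε/1000 = 0.0309
f^(α−1) = 0.697^(0.0309) = 0.988908
δ_res = (-0.586 + 1000) × 0.988908 − 1000 = 988.328 − 1000 = -11.67 permil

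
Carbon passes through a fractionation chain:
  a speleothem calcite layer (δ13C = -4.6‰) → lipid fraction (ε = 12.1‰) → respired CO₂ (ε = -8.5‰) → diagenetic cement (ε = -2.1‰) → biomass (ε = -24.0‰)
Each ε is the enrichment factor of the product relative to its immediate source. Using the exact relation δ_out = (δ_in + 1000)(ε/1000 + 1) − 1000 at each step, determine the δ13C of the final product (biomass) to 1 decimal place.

-27.1‰

step 1: δ = (-4.60 + 1000)·(12.1/1000 + 1) − 1000 = 7.44‰
step 2: δ = (7.44 + 1000)·(-8.5/1000 + 1) − 1000 = -1.12‰
step 3: δ = (-1.12 + 1000)·(-2.1/1000 + 1) − 1000 = -3.22‰
step 4: δ = (-3.22 + 1000)·(-24.0/1000 + 1) − 1000 = -27.14‰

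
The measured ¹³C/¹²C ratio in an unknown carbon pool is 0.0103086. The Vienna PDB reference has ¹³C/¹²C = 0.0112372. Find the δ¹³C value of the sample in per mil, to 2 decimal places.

δ¹³C = (R_sample / R_standard − 1) × 1000
R_sample / R_standard = 0.0103086 / 0.0112372 = 0.917364
δ¹³C = (0.917364 − 1) × 1000 = -82.636 per mil

-82.64 per mil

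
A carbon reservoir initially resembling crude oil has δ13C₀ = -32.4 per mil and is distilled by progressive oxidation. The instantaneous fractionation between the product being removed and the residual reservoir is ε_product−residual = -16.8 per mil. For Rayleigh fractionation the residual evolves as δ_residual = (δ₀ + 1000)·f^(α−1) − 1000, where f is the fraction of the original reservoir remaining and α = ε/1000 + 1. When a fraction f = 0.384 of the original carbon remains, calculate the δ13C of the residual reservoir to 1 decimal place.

Rayleigh residual: δ_res = (δ₀ + 1000)·f^(α−1) − 1000
α = ε/1000 + 1 = 0.98320, so α − 1 = -0.01680
f^(α−1) = 0.384^(-0.01680) = 1.016209
δ_res = (-32.4 + 1000) × 1.016209 − 1000 = 983.284 − 1000 = -16.72 per mil

-16.7 per mil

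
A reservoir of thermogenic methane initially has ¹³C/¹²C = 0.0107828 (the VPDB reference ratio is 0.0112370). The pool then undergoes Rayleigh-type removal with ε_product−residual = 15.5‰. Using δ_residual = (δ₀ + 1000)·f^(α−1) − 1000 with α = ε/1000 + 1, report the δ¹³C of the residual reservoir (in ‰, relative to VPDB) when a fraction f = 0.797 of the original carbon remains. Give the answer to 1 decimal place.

δ₀ = (0.0107828/0.0112370 − 1)×1000 = (0.959580 − 1)×1000 = -40.420‰
α − 1 = ε/1000 = 0.0155
f^(α−1) = 0.797^(0.0155) = 0.996489
δ_res = (-40.420 + 1000) × 0.996489 − 1000 = 956.211 − 1000 = -43.79‰

-43.8‰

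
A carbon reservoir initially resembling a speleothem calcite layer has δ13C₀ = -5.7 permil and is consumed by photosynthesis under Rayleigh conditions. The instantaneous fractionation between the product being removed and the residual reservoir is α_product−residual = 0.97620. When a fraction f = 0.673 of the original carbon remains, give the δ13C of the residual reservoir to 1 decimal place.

3.7 permil

Rayleigh residual: δ_res = (δ₀ + 1000)·f^(α−1) − 1000
α − 1 = -0.02380
f^(α−1) = 0.673^(-0.02380) = 1.009470
δ_res = (-5.7 + 1000) × 1.009470 − 1000 = 1003.716 − 1000 = 3.72 permil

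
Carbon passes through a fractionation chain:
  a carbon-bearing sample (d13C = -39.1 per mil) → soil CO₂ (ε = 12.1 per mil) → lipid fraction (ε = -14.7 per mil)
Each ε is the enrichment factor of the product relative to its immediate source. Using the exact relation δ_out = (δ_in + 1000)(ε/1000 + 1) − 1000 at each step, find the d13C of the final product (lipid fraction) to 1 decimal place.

-41.8 per mil

step 1: δ = (-39.10 + 1000)·(12.1/1000 + 1) − 1000 = -27.47 per mil
step 2: δ = (-27.47 + 1000)·(-14.7/1000 + 1) − 1000 = -41.77 per mil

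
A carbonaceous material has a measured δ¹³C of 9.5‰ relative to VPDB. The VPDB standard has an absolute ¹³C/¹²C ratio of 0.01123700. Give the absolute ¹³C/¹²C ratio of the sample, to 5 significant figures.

0.011344

R_sample = R_standard × (δ¹³C/1000 + 1)
R_sample = 0.01123700 × (9.5/1000 + 1) = 0.01123700 × 1.009500
R_sample = 0.0113438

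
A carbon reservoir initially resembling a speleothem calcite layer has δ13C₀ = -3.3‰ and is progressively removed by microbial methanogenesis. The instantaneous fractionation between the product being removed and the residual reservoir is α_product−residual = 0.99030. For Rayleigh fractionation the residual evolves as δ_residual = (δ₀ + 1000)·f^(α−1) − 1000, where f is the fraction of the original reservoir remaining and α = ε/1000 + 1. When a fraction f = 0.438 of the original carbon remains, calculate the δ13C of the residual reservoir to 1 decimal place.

Rayleigh residual: δ_res = (δ₀ + 1000)·f^(α−1) − 1000
α − 1 = -0.00970
f^(α−1) = 0.438^(-0.00970) = 1.008040
δ_res = (-3.3 + 1000) × 1.008040 − 1000 = 1004.713 − 1000 = 4.71‰

4.7‰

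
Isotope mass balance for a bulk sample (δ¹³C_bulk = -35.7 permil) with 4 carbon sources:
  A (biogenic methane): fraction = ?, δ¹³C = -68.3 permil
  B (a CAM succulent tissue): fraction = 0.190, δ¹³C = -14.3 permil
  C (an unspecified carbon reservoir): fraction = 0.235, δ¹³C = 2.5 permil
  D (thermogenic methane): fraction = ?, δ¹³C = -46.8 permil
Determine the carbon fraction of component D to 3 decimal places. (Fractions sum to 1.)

0.265

Let f_D and f_A be the unknown fractions; fractions sum to 1 so f_D + f_A = 0.575.
Mass balance: Σ fᵢ·δᵢ = δ_bulk ⇒ f_D·(-46.8) + f_A·(-68.3) = -35.7 − (-2.130) = -33.571
Substitute f_A = 0.575 − f_D:
f_D·(-46.8 − -68.3) = -33.571 − 0.575×(-68.3) = 5.702
f_D = 5.702 / 21.5 = 0.2652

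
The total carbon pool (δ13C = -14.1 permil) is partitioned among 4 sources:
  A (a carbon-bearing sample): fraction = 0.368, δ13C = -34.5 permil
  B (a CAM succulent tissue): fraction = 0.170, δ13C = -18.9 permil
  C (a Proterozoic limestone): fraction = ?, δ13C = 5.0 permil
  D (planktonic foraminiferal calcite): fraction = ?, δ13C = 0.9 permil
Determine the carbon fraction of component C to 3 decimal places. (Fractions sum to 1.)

Let f_C and f_D be the unknown fractions; fractions sum to 1 so f_C + f_D = 0.462.
Mass balance: Σ fᵢ·δᵢ = δ_bulk ⇒ f_C·(5.0) + f_D·(0.9) = -14.1 − (-15.909) = 1.809
Substitute f_D = 0.462 − f_C:
f_C·(5.0 − 0.9) = 1.809 − 0.462×(0.9) = 1.393
f_C = 1.393 / 4.1 = 0.3398

0.340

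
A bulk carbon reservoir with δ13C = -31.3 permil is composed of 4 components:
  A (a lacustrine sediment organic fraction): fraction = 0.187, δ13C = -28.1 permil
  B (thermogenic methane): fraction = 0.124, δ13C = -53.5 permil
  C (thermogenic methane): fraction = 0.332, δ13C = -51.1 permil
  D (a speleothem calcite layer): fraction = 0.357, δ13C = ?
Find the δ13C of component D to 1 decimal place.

-6.9 permil

Isotope mass balance: δ_bulk = Σ fᵢ·δᵢ.
-31.3 = 0.187×(-28.1) + 0.124×(-53.5) + 0.332×(-51.1) + 0.357×δ_D
0.357·δ_D = -31.3 − (-28.854) = -2.446
δ_D = -2.446 / 0.357 = -6.85 permil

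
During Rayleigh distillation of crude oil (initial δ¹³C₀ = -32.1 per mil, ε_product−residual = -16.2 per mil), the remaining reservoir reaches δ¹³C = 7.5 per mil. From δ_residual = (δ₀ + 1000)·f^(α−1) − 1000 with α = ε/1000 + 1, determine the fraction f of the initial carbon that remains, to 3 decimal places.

0.084

α − 1 = ε/1000 = -0.0162
(δ_res + 1000)/(δ₀ + 1000) = (7.5 + 1000)/(-32.1 + 1000) = 1007.5/967.9 = 1.040913
f = 1.040913^(1/-0.0162) = exp(ln(1.040913)/-0.0162) = exp(0.04010/-0.0162)
f = exp(-2.4752) = 0.0841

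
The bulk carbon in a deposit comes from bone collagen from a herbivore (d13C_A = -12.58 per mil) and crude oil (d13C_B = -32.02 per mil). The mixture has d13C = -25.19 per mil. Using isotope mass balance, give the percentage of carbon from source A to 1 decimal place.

δ_mix = f_A·δ_A + (1 − f_A)·δ_B  ⇒  f_A = (δ_mix − δ_B)/(δ_A − δ_B)
f_A = (-25.19 − (-32.02)) / (-12.58 − (-32.02))
f_A = 6.83 / 19.44 = 0.3513

35.1%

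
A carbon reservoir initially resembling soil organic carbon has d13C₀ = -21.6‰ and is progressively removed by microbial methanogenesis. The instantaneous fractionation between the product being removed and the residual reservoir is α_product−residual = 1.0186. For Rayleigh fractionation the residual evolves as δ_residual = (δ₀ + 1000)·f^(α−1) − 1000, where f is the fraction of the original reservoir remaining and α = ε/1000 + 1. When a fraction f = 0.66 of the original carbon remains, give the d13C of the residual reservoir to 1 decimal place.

-29.1‰

Rayleigh residual: δ_res = (δ₀ + 1000)·f^(α−1) − 1000
α − 1 = 0.01860
f^(α−1) = 0.66^(0.01860) = 0.992301
δ_res = (-21.6 + 1000) × 0.992301 − 1000 = 970.867 − 1000 = -29.13‰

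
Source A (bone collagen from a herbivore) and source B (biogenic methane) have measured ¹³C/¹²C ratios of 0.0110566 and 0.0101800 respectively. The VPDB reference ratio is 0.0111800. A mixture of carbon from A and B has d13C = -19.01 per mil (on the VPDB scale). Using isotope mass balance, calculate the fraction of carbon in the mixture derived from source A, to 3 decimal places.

0.898

δ_A = (0.0110566/0.0111800 − 1)×1000 = (0.988962 − 1)×1000 = -11.038 per mil
δ_B = (0.0101800/0.0111800 − 1)×1000 = (0.910555 − 1)×1000 = -89.445 per mil
f_A = (δ_mix − δ_B)/(δ_A − δ_B) = (-19.01 − (-89.445))/(-11.038 − (-89.445))
f_A = 70.435 / 78.408 = 0.8983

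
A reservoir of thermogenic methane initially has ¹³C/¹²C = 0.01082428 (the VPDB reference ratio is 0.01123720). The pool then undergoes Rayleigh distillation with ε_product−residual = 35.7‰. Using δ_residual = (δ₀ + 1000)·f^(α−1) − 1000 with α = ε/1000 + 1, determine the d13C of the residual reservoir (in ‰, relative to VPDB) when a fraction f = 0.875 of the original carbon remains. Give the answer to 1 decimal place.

-41.3‰

δ₀ = (0.01082428/0.01123720 − 1)×1000 = (0.963254 − 1)×1000 = -36.746‰
α − 1 = ε/1000 = 0.0357
f^(α−1) = 0.875^(0.0357) = 0.995244
δ_res = (-36.746 + 1000) × 0.995244 − 1000 = 958.673 − 1000 = -41.33‰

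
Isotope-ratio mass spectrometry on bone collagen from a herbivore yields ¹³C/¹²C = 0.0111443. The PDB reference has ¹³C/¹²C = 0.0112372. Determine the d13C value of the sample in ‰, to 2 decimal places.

d13C = (R_sample / R_standard − 1) × 1000
R_sample / R_standard = 0.0111443 / 0.0112372 = 0.991733
d13C = (0.991733 − 1) × 1000 = -8.267‰

-8.27‰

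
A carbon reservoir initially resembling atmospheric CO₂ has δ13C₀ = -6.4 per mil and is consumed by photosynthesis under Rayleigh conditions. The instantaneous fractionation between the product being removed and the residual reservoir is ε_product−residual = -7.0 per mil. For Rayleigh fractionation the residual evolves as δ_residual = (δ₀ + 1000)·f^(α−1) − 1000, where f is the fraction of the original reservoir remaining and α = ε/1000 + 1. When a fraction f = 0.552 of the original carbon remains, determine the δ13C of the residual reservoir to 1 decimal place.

Rayleigh residual: δ_res = (δ₀ + 1000)·f^(α−1) − 1000
α = ε/1000 + 1 = 0.99300, so α − 1 = -0.00700
f^(α−1) = 0.552^(-0.00700) = 1.004168
δ_res = (-6.4 + 1000) × 1.004168 − 1000 = 997.741 − 1000 = -2.26 per mil

-2.3 per mil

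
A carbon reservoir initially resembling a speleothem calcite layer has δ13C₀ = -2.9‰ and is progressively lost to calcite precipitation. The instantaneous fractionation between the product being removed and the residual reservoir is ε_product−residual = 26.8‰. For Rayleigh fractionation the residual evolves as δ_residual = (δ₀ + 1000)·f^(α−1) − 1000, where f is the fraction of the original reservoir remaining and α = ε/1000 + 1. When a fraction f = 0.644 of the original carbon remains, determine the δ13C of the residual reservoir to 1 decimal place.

Rayleigh residual: δ_res = (δ₀ + 1000)·f^(α−1) − 1000
α = ε/1000 + 1 = 1.02680, so α − 1 = 0.02680
f^(α−1) = 0.644^(0.02680) = 0.988276
δ_res = (-2.9 + 1000) × 0.988276 − 1000 = 985.410 − 1000 = -14.59‰

-14.6‰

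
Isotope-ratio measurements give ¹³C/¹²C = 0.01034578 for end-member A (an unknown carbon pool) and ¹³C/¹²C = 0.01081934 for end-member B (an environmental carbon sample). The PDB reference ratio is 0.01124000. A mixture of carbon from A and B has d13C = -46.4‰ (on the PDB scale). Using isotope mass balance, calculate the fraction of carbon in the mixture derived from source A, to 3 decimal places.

0.213

δ_A = (0.01034578/0.01124000 − 1)×1000 = (0.920443 − 1)×1000 = -79.557‰
δ_B = (0.01081934/0.01124000 − 1)×1000 = (0.962575 − 1)×1000 = -37.425‰
f_A = (δ_mix − δ_B)/(δ_A − δ_B) = (-46.4 − (-37.425))/(-79.557 − (-37.425))
f_A = -8.975 / -42.132 = 0.2130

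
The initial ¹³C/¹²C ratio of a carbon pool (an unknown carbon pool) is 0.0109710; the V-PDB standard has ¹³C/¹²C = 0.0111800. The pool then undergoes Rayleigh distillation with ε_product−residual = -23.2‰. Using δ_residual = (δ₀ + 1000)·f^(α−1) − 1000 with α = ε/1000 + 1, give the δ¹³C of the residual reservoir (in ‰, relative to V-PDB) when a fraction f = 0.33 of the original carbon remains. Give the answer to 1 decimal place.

6.9‰

δ₀ = (0.0109710/0.0111800 − 1)×1000 = (0.981306 − 1)×1000 = -18.694‰
α − 1 = ε/1000 = -0.0232
f^(α−1) = 0.33^(-0.0232) = 1.026055
δ_res = (-18.694 + 1000) × 1.026055 − 1000 = 1006.873 − 1000 = 6.87‰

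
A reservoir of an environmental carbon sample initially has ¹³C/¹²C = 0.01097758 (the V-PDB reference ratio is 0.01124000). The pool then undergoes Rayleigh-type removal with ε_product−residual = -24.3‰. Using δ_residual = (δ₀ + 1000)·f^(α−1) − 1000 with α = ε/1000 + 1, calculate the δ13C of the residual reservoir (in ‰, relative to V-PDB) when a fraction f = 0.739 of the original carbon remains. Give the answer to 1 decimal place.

-16.1‰

δ₀ = (0.01097758/0.01124000 − 1)×1000 = (0.976653 − 1)×1000 = -23.347‰
α − 1 = ε/1000 = -0.0243
f^(α−1) = 0.739^(-0.0243) = 1.007377
δ_res = (-23.347 + 1000) × 1.007377 − 1000 = 983.858 − 1000 = -16.14‰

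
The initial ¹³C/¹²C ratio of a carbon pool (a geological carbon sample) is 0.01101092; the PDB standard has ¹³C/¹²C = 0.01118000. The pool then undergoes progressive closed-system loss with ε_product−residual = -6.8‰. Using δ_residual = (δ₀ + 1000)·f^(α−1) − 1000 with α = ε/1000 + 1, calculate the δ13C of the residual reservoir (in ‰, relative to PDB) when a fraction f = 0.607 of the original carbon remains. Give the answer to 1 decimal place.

δ₀ = (0.01101092/0.01118000 − 1)×1000 = (0.984877 − 1)×1000 = -15.123‰
α − 1 = ε/1000 = -0.0068
f^(α−1) = 0.607^(-0.0068) = 1.003401
δ_res = (-15.123 + 1000) × 1.003401 − 1000 = 988.226 − 1000 = -11.77‰

-11.8‰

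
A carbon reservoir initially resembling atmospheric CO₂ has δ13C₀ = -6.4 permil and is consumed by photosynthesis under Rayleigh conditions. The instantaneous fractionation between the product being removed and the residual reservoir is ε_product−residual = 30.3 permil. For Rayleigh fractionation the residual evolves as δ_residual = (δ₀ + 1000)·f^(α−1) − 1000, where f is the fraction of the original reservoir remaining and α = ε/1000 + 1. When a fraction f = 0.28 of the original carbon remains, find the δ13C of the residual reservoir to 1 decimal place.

-44.0 permil

Rayleigh residual: δ_res = (δ₀ + 1000)·f^(α−1) − 1000
α = ε/1000 + 1 = 1.03030, so α − 1 = 0.03030
f^(α−1) = 0.28^(0.03030) = 0.962164
δ_res = (-6.4 + 1000) × 0.962164 − 1000 = 956.006 − 1000 = -43.99 permil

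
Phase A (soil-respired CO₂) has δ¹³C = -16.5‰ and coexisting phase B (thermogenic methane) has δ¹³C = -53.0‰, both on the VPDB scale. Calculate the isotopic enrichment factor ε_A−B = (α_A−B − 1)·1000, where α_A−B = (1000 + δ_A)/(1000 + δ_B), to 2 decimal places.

38.54‰

α_A−B = (1000 + -16.5) / (1000 + -53.0) = 983.5 / 947.0 = 1.038543
ε_A−B = (1.038543 − 1) × 1000 = 38.543‰
(The approximation ε ≈ δ_A − δ_B would give 36.5‰.)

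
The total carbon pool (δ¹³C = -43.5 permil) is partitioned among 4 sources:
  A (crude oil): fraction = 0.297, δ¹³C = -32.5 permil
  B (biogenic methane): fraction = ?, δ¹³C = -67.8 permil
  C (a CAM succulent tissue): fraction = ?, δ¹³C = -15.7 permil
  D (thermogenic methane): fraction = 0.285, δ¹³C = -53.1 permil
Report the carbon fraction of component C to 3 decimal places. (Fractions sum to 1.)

Let f_C and f_B be the unknown fractions; fractions sum to 1 so f_C + f_B = 0.418.
Mass balance: Σ fᵢ·δᵢ = δ_bulk ⇒ f_C·(-15.7) + f_B·(-67.8) = -43.5 − (-24.786) = -18.714
Substitute f_B = 0.418 − f_C:
f_C·(-15.7 − -67.8) = -18.714 − 0.418×(-67.8) = 9.626
f_C = 9.626 / 52.1 = 0.1848

0.185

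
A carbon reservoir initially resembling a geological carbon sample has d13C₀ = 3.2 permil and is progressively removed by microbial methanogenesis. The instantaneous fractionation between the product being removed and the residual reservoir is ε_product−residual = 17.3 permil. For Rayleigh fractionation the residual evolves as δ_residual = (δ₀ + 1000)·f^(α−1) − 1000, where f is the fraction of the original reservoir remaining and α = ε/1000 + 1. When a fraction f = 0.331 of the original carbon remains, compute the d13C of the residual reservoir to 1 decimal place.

-15.8 permil

Rayleigh residual: δ_res = (δ₀ + 1000)·f^(α−1) − 1000
α = ε/1000 + 1 = 1.01730, so α − 1 = 0.01730
f^(α−1) = 0.331^(0.01730) = 0.981054
δ_res = (3.2 + 1000) × 0.981054 − 1000 = 984.194 − 1000 = -15.81 permil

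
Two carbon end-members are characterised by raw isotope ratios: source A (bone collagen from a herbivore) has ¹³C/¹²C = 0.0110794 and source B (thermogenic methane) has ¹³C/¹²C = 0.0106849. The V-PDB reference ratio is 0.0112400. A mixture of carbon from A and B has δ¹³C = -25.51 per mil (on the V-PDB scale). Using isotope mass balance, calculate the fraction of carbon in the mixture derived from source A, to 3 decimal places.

0.680

δ_A = (0.0110794/0.0112400 − 1)×1000 = (0.985712 − 1)×1000 = -14.288 per mil
δ_B = (0.0106849/0.0112400 − 1)×1000 = (0.950614 − 1)×1000 = -49.386 per mil
f_A = (δ_mix − δ_B)/(δ_A − δ_B) = (-25.51 − (-49.386))/(-14.288 − (-49.386))
f_A = 23.876 / 35.098 = 0.6803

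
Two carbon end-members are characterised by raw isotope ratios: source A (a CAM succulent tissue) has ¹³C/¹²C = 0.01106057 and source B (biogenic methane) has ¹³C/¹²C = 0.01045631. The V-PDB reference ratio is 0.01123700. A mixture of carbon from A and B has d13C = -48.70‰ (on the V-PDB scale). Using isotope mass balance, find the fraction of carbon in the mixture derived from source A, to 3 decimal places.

δ_A = (0.01106057/0.01123700 − 1)×1000 = (0.984299 − 1)×1000 = -15.701‰
δ_B = (0.01045631/0.01123700 − 1)×1000 = (0.930525 − 1)×1000 = -69.475‰
f_A = (δ_mix − δ_B)/(δ_A − δ_B) = (-48.70 − (-69.475))/(-15.701 − (-69.475))
f_A = 20.775 / 53.774 = 0.3863

0.386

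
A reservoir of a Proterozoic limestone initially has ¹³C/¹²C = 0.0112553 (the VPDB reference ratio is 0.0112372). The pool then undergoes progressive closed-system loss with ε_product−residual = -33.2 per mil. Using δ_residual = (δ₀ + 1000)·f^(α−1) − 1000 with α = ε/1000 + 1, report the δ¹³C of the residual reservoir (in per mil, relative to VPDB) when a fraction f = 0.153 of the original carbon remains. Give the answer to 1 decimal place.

66.0 per mil

δ₀ = (0.0112553/0.0112372 − 1)×1000 = (1.001611 − 1)×1000 = 1.611 per mil
α − 1 = ε/1000 = -0.0332
f^(α−1) = 0.153^(-0.0332) = 1.064310
δ_res = (1.611 + 1000) × 1.064310 − 1000 = 1066.025 − 1000 = 66.02 per mil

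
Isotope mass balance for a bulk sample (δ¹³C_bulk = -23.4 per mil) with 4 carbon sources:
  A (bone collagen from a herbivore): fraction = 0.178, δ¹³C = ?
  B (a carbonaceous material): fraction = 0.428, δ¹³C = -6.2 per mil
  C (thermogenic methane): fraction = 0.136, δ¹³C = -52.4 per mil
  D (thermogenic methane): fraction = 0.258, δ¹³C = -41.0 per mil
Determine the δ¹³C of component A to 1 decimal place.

Isotope mass balance: δ_bulk = Σ fᵢ·δᵢ.
-23.4 = 0.178×δ_A + 0.428×(-6.2) + 0.136×(-52.4) + 0.258×(-41.0)
0.178·δ_A = -23.4 − (-20.358) = -3.042
δ_A = -3.042 / 0.178 = -17.09 per mil

-17.1 per mil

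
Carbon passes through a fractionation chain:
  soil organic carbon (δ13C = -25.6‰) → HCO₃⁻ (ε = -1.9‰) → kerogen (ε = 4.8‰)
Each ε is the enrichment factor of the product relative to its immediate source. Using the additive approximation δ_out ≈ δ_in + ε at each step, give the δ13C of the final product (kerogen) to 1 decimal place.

step 1: δ ≈ -25.6 + (-1.9) = -27.5‰
step 2: δ ≈ -27.5 + (4.8) = -22.7‰

-22.7‰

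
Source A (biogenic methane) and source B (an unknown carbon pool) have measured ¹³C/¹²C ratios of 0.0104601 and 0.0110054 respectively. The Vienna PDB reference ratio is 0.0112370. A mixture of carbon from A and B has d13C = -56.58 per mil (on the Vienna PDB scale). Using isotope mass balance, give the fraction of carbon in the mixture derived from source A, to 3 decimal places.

δ_A = (0.0104601/0.0112370 − 1)×1000 = (0.930862 − 1)×1000 = -69.138 per mil
δ_B = (0.0110054/0.0112370 − 1)×1000 = (0.979390 − 1)×1000 = -20.610 per mil
f_A = (δ_mix − δ_B)/(δ_A − δ_B) = (-56.58 − (-20.610))/(-69.138 − (-20.610))
f_A = -35.970 / -48.527 = 0.7412

0.741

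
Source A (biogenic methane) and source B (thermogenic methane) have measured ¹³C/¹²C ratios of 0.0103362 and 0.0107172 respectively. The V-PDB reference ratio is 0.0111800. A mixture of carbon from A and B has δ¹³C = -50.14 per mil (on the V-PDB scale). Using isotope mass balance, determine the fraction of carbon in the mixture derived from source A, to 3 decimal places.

0.257

δ_A = (0.0103362/0.0111800 − 1)×1000 = (0.924526 − 1)×1000 = -75.474 per mil
δ_B = (0.0107172/0.0111800 − 1)×1000 = (0.958605 − 1)×1000 = -41.395 per mil
f_A = (δ_mix − δ_B)/(δ_A − δ_B) = (-50.14 − (-41.395))/(-75.474 − (-41.395))
f_A = -8.745 / -34.079 = 0.2566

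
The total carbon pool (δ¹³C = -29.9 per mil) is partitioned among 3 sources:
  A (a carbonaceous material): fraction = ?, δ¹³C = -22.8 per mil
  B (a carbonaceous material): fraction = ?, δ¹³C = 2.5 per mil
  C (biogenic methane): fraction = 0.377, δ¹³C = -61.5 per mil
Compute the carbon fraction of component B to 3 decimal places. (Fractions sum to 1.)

0.296

Let f_B and f_A be the unknown fractions; fractions sum to 1 so f_B + f_A = 0.623.
Mass balance: Σ fᵢ·δᵢ = δ_bulk ⇒ f_B·(2.5) + f_A·(-22.8) = -29.9 − (-23.186) = -6.714
Substitute f_A = 0.623 − f_B:
f_B·(2.5 − -22.8) = -6.714 − 0.623×(-22.8) = 7.490
f_B = 7.490 / 25.3 = 0.2960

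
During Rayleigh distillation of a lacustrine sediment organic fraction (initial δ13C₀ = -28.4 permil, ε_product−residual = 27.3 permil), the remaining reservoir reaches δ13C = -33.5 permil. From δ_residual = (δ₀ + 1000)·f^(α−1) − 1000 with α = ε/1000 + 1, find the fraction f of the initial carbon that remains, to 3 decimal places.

α − 1 = ε/1000 = 0.0273
(δ_res + 1000)/(δ₀ + 1000) = (-33.5 + 1000)/(-28.4 + 1000) = 966.5/971.6 = 0.994751
f = 0.994751^(1/0.0273) = exp(ln(0.994751)/0.0273) = exp(-0.00526/0.0273)
f = exp(-0.1928) = 0.8247

0.825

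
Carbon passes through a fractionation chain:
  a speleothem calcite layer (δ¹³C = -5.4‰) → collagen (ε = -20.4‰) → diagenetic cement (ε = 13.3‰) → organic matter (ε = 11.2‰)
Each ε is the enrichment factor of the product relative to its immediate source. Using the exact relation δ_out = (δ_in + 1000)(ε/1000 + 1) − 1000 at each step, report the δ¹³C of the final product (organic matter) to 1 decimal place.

step 1: δ = (-5.40 + 1000)·(-20.4/1000 + 1) − 1000 = -25.69‰
step 2: δ = (-25.69 + 1000)·(13.3/1000 + 1) − 1000 = -12.73‰
step 3: δ = (-12.73 + 1000)·(11.2/1000 + 1) − 1000 = -1.67‰

-1.7‰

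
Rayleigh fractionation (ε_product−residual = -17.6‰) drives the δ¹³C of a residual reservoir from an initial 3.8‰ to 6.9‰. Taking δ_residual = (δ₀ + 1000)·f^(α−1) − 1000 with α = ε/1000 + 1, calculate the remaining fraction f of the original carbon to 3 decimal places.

α − 1 = ε/1000 = -0.0176
(δ_res + 1000)/(δ₀ + 1000) = (6.9 + 1000)/(3.8 + 1000) = 1006.9/1003.8 = 1.003088
f = 1.003088^(1/-0.0176) = exp(ln(1.003088)/-0.0176) = exp(0.00308/-0.0176)
f = exp(-0.1752) = 0.8393

0.839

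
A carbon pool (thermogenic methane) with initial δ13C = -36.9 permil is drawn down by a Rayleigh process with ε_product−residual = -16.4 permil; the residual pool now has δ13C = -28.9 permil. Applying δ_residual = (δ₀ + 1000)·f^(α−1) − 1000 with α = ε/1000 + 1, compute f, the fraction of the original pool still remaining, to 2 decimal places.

α − 1 = ε/1000 = -0.0164
(δ_res + 1000)/(δ₀ + 1000) = (-28.9 + 1000)/(-36.9 + 1000) = 971.1/963.1 = 1.008307
f = 1.008307^(1/-0.0164) = exp(ln(1.008307)/-0.0164) = exp(0.00827/-0.0164)
f = exp(-0.5044) = 0.6039

0.60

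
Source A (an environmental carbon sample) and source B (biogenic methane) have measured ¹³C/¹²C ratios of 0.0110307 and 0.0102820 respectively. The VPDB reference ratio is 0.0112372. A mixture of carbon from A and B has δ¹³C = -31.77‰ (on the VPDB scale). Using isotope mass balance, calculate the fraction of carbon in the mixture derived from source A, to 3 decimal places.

0.799

δ_A = (0.0110307/0.0112372 − 1)×1000 = (0.981624 − 1)×1000 = -18.376‰
δ_B = (0.0102820/0.0112372 − 1)×1000 = (0.914997 − 1)×1000 = -85.003‰
f_A = (δ_mix − δ_B)/(δ_A − δ_B) = (-31.77 − (-85.003))/(-18.376 − (-85.003))
f_A = 53.233 / 66.627 = 0.7990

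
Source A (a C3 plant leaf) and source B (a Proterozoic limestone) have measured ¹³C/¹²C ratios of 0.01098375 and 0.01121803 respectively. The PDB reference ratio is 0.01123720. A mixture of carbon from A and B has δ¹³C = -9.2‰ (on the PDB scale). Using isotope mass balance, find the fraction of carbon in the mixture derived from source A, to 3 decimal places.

δ_A = (0.01098375/0.01123720 − 1)×1000 = (0.977445 − 1)×1000 = -22.555‰
δ_B = (0.01121803/0.01123720 − 1)×1000 = (0.998294 − 1)×1000 = -1.706‰
f_A = (δ_mix − δ_B)/(δ_A − δ_B) = (-9.2 − (-1.706))/(-22.555 − (-1.706))
f_A = -7.494 / -20.849 = 0.3595

0.359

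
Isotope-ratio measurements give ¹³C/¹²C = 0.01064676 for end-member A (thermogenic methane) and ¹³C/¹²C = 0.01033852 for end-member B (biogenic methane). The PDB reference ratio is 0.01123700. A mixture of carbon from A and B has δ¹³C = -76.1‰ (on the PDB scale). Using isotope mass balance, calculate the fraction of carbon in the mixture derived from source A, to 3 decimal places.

δ_A = (0.01064676/0.01123700 − 1)×1000 = (0.947474 − 1)×1000 = -52.526‰
δ_B = (0.01033852/0.01123700 − 1)×1000 = (0.920043 − 1)×1000 = -79.957‰
f_A = (δ_mix − δ_B)/(δ_A − δ_B) = (-76.1 − (-79.957))/(-52.526 − (-79.957))
f_A = 3.857 / 27.431 = 0.1406

0.141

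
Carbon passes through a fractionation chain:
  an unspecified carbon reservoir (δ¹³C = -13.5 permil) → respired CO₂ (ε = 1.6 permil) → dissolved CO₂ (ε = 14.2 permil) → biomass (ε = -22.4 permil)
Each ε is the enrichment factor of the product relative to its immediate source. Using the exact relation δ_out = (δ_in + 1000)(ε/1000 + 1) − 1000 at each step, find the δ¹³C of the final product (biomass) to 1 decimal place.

step 1: δ = (-13.50 + 1000)·(1.6/1000 + 1) − 1000 = -11.92 permil
step 2: δ = (-11.92 + 1000)·(14.2/1000 + 1) − 1000 = 2.11 permil
step 3: δ = (2.11 + 1000)·(-22.4/1000 + 1) − 1000 = -20.34 permil

-20.3 permil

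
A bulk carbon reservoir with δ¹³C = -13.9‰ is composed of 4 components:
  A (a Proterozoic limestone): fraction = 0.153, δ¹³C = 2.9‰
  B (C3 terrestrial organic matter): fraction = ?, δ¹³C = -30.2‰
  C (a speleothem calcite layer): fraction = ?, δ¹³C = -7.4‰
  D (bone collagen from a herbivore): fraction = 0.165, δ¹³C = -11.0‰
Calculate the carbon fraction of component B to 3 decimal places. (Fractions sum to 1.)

0.328

Let f_B and f_C be the unknown fractions; fractions sum to 1 so f_B + f_C = 0.682.
Mass balance: Σ fᵢ·δᵢ = δ_bulk ⇒ f_B·(-30.2) + f_C·(-7.4) = -13.9 − (-1.371) = -12.529
Substitute f_C = 0.682 − f_B:
f_B·(-30.2 − -7.4) = -12.529 − 0.682×(-7.4) = -7.482
f_B = -7.482 / -22.8 = 0.3282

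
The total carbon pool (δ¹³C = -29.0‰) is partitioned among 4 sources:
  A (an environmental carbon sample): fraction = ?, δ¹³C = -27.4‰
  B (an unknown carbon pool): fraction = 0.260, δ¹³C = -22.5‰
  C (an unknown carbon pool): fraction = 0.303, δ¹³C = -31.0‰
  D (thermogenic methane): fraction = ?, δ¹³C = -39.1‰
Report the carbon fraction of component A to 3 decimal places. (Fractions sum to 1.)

Let f_A and f_D be the unknown fractions; fractions sum to 1 so f_A + f_D = 0.437.
Mass balance: Σ fᵢ·δᵢ = δ_bulk ⇒ f_A·(-27.4) + f_D·(-39.1) = -29.0 − (-15.243) = -13.757
Substitute f_D = 0.437 − f_A:
f_A·(-27.4 − -39.1) = -13.757 − 0.437×(-39.1) = 3.330
f_A = 3.330 / 11.7 = 0.2846

0.285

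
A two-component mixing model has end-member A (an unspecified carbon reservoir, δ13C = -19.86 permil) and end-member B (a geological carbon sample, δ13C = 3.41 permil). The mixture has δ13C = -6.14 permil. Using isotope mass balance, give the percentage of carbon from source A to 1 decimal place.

41.0%

δ_mix = f_A·δ_A + (1 − f_A)·δ_B  ⇒  f_A = (δ_mix − δ_B)/(δ_A − δ_B)
f_A = (-6.14 − (3.41)) / (-19.86 − (3.41))
f_A = -9.55 / -23.27 = 0.4104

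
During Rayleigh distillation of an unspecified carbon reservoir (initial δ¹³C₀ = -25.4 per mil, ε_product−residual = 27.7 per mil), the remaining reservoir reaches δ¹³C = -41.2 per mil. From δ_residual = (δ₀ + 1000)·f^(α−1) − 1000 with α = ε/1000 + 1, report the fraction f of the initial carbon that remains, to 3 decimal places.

α − 1 = ε/1000 = 0.0277
(δ_res + 1000)/(δ₀ + 1000) = (-41.2 + 1000)/(-25.4 + 1000) = 958.8/974.6 = 0.983788
f = 0.983788^(1/0.0277) = exp(ln(0.983788)/0.0277) = exp(-0.01634/0.0277)
f = exp(-0.5901) = 0.5543

0.554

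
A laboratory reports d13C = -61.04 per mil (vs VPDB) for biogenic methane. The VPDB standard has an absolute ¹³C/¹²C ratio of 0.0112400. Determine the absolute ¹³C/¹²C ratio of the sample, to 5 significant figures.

0.010554

R_sample = R_standard × (d13C/1000 + 1)
R_sample = 0.0112400 × (-61.04/1000 + 1) = 0.0112400 × 0.938960
R_sample = 0.0105539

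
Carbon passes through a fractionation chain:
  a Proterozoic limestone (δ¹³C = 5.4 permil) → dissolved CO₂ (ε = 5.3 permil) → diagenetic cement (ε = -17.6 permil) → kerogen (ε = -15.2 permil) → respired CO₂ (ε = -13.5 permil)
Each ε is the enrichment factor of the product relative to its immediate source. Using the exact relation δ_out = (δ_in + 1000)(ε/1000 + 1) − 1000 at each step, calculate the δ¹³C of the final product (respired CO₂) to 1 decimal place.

step 1: δ = (5.40 + 1000)·(5.3/1000 + 1) − 1000 = 10.73 permil
step 2: δ = (10.73 + 1000)·(-17.6/1000 + 1) − 1000 = -7.06 permil
step 3: δ = (-7.06 + 1000)·(-15.2/1000 + 1) − 1000 = -22.15 permil
step 4: δ = (-22.15 + 1000)·(-13.5/1000 + 1) − 1000 = -35.35 permil

-35.4 permil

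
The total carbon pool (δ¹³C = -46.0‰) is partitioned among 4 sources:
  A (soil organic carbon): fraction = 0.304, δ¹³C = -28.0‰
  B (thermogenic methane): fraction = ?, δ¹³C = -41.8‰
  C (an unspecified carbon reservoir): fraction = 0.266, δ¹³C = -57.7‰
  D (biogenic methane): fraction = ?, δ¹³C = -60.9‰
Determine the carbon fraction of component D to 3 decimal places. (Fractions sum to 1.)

0.218

Let f_D and f_B be the unknown fractions; fractions sum to 1 so f_D + f_B = 0.430.
Mass balance: Σ fᵢ·δᵢ = δ_bulk ⇒ f_D·(-60.9) + f_B·(-41.8) = -46.0 − (-23.860) = -22.140
Substitute f_B = 0.430 − f_D:
f_D·(-60.9 − -41.8) = -22.140 − 0.430×(-41.8) = -4.166
f_D = -4.166 / -19.1 = 0.2181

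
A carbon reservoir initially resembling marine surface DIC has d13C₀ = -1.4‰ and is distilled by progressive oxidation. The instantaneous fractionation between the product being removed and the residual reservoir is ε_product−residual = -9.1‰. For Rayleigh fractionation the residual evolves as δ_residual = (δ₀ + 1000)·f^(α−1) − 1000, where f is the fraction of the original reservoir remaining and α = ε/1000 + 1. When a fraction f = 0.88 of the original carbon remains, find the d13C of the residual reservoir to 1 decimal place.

Rayleigh residual: δ_res = (δ₀ + 1000)·f^(α−1) − 1000
α = ε/1000 + 1 = 0.99090, so α − 1 = -0.00910
f^(α−1) = 0.88^(-0.00910) = 1.001164
δ_res = (-1.4 + 1000) × 1.001164 − 1000 = 999.762 − 1000 = -0.24‰

-0.2‰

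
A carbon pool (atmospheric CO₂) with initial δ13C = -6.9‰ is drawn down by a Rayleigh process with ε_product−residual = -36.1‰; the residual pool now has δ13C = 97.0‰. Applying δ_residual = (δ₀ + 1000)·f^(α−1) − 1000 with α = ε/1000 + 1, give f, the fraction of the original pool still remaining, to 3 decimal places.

0.064

α − 1 = ε/1000 = -0.0361
(δ_res + 1000)/(δ₀ + 1000) = (97.0 + 1000)/(-6.9 + 1000) = 1097.0/993.1 = 1.104622
f = 1.104622^(1/-0.0361) = exp(ln(1.104622)/-0.0361) = exp(0.09950/-0.0361)
f = exp(-2.7563) = 0.0635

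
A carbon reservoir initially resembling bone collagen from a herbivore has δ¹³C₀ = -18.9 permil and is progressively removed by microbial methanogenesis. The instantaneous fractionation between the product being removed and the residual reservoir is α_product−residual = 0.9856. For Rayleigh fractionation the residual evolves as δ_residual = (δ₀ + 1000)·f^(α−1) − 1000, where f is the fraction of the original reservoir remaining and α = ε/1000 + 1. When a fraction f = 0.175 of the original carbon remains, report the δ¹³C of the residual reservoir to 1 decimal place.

6.0 permil

Rayleigh residual: δ_res = (δ₀ + 1000)·f^(α−1) − 1000
α − 1 = -0.01440
f^(α−1) = 0.175^(-0.01440) = 1.025416
δ_res = (-18.9 + 1000) × 1.025416 − 1000 = 1006.036 − 1000 = 6.04 permil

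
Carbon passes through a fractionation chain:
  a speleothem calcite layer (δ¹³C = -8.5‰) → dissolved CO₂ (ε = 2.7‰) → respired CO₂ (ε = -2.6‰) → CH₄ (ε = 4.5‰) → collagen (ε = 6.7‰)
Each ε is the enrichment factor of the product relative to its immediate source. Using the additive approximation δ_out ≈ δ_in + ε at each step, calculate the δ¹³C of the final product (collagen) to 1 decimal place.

2.8‰

step 1: δ ≈ -8.5 + (2.7) = -5.8‰
step 2: δ ≈ -5.8 + (-2.6) = -8.4‰
step 3: δ ≈ -8.4 + (4.5) = -3.9‰
step 4: δ ≈ -3.9 + (6.7) = 2.8‰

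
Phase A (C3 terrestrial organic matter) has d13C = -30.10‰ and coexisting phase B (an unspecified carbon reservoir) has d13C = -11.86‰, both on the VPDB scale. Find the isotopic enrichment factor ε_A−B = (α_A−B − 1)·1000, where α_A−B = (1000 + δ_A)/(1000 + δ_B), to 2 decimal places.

-18.46‰

α_A−B = (1000 + -30.10) / (1000 + -11.86) = 969.90 / 988.14 = 0.981541
ε_A−B = (0.981541 − 1) × 1000 = -18.459‰
(The approximation ε ≈ δ_A − δ_B would give -18.24‰.)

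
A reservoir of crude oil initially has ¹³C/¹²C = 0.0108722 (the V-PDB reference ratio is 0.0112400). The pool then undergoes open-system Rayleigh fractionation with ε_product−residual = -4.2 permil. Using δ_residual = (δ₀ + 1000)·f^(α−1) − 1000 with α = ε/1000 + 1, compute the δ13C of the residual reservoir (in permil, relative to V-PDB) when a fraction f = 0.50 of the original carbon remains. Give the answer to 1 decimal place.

δ₀ = (0.0108722/0.0112400 − 1)×1000 = (0.967278 − 1)×1000 = -32.722 permil
α − 1 = ε/1000 = -0.0042
f^(α−1) = 0.50^(-0.0042) = 1.002915
δ_res = (-32.722 + 1000) × 1.002915 − 1000 = 970.098 − 1000 = -29.90 permil

-29.9 permil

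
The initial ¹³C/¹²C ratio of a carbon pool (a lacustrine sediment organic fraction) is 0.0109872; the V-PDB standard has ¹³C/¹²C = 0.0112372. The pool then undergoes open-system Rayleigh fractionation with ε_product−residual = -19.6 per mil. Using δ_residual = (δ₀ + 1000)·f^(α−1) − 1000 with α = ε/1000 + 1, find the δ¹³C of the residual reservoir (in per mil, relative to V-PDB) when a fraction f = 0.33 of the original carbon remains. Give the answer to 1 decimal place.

-0.8 per mil

δ₀ = (0.0109872/0.0112372 − 1)×1000 = (0.977752 − 1)×1000 = -22.248 per mil
α − 1 = ε/1000 = -0.0196
f^(α−1) = 0.33^(-0.0196) = 1.021968
δ_res = (-22.248 + 1000) × 1.021968 − 1000 = 999.231 − 1000 = -0.77 per mil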